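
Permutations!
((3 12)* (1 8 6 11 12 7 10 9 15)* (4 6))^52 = (1 10 12 4 15 7 11 8 9 3 6)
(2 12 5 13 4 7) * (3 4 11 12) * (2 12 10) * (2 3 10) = (2 10 3 4 7 12 5 13 11) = [0, 1, 10, 4, 7, 13, 6, 12, 8, 9, 3, 2, 5, 11]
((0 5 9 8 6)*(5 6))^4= ((0 6)(5 9 8))^4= (5 9 8)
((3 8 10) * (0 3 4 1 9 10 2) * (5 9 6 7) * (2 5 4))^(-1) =(0 2 10 9 5 8 3)(1 4 7 6)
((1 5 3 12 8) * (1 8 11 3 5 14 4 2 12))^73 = ((1 14 4 2 12 11 3))^73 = (1 2 3 4 11 14 12)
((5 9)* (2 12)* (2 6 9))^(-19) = ((2 12 6 9 5))^(-19) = (2 12 6 9 5)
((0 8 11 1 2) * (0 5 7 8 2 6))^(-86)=(0 5 8 1)(2 7 11 6)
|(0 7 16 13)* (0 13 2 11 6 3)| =|(0 7 16 2 11 6 3)| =7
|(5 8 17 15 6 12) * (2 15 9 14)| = 9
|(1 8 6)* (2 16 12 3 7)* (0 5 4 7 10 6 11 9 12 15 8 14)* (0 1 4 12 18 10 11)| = 30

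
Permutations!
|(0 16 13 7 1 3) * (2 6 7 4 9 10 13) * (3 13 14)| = |(0 16 2 6 7 1 13 4 9 10 14 3)| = 12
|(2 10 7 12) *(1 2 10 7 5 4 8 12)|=|(1 2 7)(4 8 12 10 5)|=15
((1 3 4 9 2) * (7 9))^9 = ((1 3 4 7 9 2))^9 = (1 7)(2 4)(3 9)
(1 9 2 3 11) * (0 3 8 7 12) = (0 3 11 1 9 2 8 7 12) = [3, 9, 8, 11, 4, 5, 6, 12, 7, 2, 10, 1, 0]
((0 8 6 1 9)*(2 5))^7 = (0 6 9 8 1)(2 5)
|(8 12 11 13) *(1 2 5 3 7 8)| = 9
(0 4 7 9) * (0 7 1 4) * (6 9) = (1 4)(6 9 7) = [0, 4, 2, 3, 1, 5, 9, 6, 8, 7]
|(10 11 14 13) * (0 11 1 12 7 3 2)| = 10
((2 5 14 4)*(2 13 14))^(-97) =(2 5)(4 14 13)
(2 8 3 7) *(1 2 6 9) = [0, 2, 8, 7, 4, 5, 9, 6, 3, 1] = (1 2 8 3 7 6 9)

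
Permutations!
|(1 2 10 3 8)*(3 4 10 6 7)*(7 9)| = 14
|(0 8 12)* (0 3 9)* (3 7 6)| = 7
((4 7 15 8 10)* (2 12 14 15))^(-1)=(2 7 4 10 8 15 14 12)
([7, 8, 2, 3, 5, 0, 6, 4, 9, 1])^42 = (9)(0 4)(5 7)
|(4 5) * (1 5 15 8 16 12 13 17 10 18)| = 11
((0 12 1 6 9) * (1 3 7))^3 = ((0 12 3 7 1 6 9))^3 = (0 7 9 3 6 12 1)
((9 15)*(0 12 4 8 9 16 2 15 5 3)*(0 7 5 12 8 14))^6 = (16) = ((0 8 9 12 4 14)(2 15 16)(3 7 5))^6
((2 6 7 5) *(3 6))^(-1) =(2 5 7 6 3)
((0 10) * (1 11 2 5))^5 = (0 10)(1 11 2 5) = ((0 10)(1 11 2 5))^5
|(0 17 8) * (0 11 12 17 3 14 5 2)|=|(0 3 14 5 2)(8 11 12 17)|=20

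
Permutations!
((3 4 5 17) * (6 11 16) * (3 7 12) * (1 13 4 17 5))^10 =(1 13 4)(3 7)(6 11 16)(12 17)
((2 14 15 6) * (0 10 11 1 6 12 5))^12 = (0 11 6 14 12)(1 2 15 5 10)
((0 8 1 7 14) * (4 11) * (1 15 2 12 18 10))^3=((0 8 15 2 12 18 10 1 7 14)(4 11))^3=(0 2 10 14 15 18 7 8 12 1)(4 11)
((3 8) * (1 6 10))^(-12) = (10) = ((1 6 10)(3 8))^(-12)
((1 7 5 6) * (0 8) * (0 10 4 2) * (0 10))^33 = ((0 8)(1 7 5 6)(2 10 4))^33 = (10)(0 8)(1 7 5 6)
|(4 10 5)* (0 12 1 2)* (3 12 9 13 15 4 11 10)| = |(0 9 13 15 4 3 12 1 2)(5 11 10)| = 9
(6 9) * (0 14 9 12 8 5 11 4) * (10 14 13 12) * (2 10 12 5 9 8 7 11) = [13, 1, 10, 3, 0, 2, 12, 11, 9, 6, 14, 4, 7, 5, 8] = (0 13 5 2 10 14 8 9 6 12 7 11 4)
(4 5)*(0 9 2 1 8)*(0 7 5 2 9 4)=[4, 8, 1, 3, 2, 0, 6, 5, 7, 9]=(9)(0 4 2 1 8 7 5)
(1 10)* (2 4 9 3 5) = [0, 10, 4, 5, 9, 2, 6, 7, 8, 3, 1] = (1 10)(2 4 9 3 5)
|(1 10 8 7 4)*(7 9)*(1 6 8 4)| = 7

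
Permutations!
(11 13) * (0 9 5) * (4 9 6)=[6, 1, 2, 3, 9, 0, 4, 7, 8, 5, 10, 13, 12, 11]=(0 6 4 9 5)(11 13)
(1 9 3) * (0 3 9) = (9)(0 3 1) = [3, 0, 2, 1, 4, 5, 6, 7, 8, 9]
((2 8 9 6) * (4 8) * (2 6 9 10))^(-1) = (2 10 8 4)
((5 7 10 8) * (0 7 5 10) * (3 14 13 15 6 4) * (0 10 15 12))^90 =((0 7 10 8 15 6 4 3 14 13 12))^90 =(0 10 15 4 14 12 7 8 6 3 13)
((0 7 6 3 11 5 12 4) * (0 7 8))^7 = (12)(0 8)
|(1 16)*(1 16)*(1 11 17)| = |(1 11 17)| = 3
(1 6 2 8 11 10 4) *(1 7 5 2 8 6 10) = (1 10 4 7 5 2 6 8 11) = [0, 10, 6, 3, 7, 2, 8, 5, 11, 9, 4, 1]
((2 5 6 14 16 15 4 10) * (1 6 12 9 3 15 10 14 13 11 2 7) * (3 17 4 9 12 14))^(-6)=(1 2 10 13 14)(3 4 17 9 15)(5 7 11 16 6)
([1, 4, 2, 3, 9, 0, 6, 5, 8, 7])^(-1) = [5, 0, 2, 3, 1, 7, 6, 9, 8, 4]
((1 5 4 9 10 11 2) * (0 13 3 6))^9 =(0 13 3 6)(1 4 10 2 5 9 11)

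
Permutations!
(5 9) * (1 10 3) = [0, 10, 2, 1, 4, 9, 6, 7, 8, 5, 3] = (1 10 3)(5 9)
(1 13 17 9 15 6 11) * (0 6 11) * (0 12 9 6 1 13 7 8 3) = [1, 7, 2, 0, 4, 5, 12, 8, 3, 15, 10, 13, 9, 17, 14, 11, 16, 6] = (0 1 7 8 3)(6 12 9 15 11 13 17)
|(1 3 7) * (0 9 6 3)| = 6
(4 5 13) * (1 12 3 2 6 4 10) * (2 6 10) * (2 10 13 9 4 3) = (1 12 2 13 10)(3 6)(4 5 9) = [0, 12, 13, 6, 5, 9, 3, 7, 8, 4, 1, 11, 2, 10]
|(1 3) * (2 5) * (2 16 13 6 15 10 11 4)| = |(1 3)(2 5 16 13 6 15 10 11 4)| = 18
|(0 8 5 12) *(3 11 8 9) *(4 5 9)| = 4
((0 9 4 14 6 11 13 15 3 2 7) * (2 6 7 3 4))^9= (0 14 15 11 3 9 7 4 13 6 2)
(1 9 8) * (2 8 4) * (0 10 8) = (0 10 8 1 9 4 2) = [10, 9, 0, 3, 2, 5, 6, 7, 1, 4, 8]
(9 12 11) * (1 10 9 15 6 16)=(1 10 9 12 11 15 6 16)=[0, 10, 2, 3, 4, 5, 16, 7, 8, 12, 9, 15, 11, 13, 14, 6, 1]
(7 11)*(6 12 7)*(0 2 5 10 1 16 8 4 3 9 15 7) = (0 2 5 10 1 16 8 4 3 9 15 7 11 6 12) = [2, 16, 5, 9, 3, 10, 12, 11, 4, 15, 1, 6, 0, 13, 14, 7, 8]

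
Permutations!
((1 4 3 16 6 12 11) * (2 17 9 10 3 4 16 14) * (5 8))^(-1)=(1 11 12 6 16)(2 14 3 10 9 17)(5 8)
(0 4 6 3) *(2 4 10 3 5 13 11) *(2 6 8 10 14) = (0 14 2 4 8 10 3)(5 13 11 6) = [14, 1, 4, 0, 8, 13, 5, 7, 10, 9, 3, 6, 12, 11, 2]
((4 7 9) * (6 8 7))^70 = (9)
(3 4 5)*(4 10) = (3 10 4 5) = [0, 1, 2, 10, 5, 3, 6, 7, 8, 9, 4]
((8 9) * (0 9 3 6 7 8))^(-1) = (0 9)(3 8 7 6)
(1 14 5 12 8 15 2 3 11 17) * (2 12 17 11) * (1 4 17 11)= (1 14 5 11)(2 3)(4 17)(8 15 12)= [0, 14, 3, 2, 17, 11, 6, 7, 15, 9, 10, 1, 8, 13, 5, 12, 16, 4]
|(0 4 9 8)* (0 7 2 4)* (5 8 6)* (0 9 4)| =|(0 9 6 5 8 7 2)| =7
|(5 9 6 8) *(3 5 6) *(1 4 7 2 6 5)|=|(1 4 7 2 6 8 5 9 3)|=9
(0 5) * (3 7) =(0 5)(3 7) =[5, 1, 2, 7, 4, 0, 6, 3]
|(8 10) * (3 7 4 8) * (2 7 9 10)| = |(2 7 4 8)(3 9 10)| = 12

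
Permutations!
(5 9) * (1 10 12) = (1 10 12)(5 9) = [0, 10, 2, 3, 4, 9, 6, 7, 8, 5, 12, 11, 1]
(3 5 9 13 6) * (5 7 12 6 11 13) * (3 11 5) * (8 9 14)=(3 7 12 6 11 13 5 14 8 9)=[0, 1, 2, 7, 4, 14, 11, 12, 9, 3, 10, 13, 6, 5, 8]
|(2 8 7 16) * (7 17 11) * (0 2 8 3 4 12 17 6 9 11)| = 6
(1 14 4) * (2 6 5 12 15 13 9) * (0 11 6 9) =(0 11 6 5 12 15 13)(1 14 4)(2 9) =[11, 14, 9, 3, 1, 12, 5, 7, 8, 2, 10, 6, 15, 0, 4, 13]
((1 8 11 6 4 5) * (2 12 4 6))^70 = (12)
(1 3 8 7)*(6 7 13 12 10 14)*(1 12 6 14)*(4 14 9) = [0, 3, 2, 8, 14, 5, 7, 12, 13, 4, 1, 11, 10, 6, 9] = (1 3 8 13 6 7 12 10)(4 14 9)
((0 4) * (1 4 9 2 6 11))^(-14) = ((0 9 2 6 11 1 4))^(-14) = (11)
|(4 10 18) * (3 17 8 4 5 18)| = 10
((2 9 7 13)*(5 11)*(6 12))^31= (2 13 7 9)(5 11)(6 12)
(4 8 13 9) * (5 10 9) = (4 8 13 5 10 9) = [0, 1, 2, 3, 8, 10, 6, 7, 13, 4, 9, 11, 12, 5]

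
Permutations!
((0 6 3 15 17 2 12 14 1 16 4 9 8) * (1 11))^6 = (0 12 9 17 16 3 11)(1 6 14 8 2 4 15)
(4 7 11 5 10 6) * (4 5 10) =(4 7 11 10 6 5) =[0, 1, 2, 3, 7, 4, 5, 11, 8, 9, 6, 10]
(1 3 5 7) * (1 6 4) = [0, 3, 2, 5, 1, 7, 4, 6] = (1 3 5 7 6 4)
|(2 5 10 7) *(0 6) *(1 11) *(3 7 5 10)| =|(0 6)(1 11)(2 10 5 3 7)| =10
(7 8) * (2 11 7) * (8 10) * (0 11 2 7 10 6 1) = [11, 0, 2, 3, 4, 5, 1, 6, 7, 9, 8, 10] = (0 11 10 8 7 6 1)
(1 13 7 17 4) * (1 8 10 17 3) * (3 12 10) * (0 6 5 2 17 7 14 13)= (0 6 5 2 17 4 8 3 1)(7 12 10)(13 14)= [6, 0, 17, 1, 8, 2, 5, 12, 3, 9, 7, 11, 10, 14, 13, 15, 16, 4]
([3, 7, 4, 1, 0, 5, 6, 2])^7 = (0 3 1 7 2 4)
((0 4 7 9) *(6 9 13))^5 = ((0 4 7 13 6 9))^5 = (0 9 6 13 7 4)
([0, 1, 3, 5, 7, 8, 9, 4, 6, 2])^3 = [0, 1, 8, 6, 7, 9, 3, 4, 2, 5]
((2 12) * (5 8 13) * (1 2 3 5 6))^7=(1 6 13 8 5 3 12 2)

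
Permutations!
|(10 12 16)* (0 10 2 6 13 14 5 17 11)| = 11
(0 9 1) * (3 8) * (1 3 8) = [9, 0, 2, 1, 4, 5, 6, 7, 8, 3] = (0 9 3 1)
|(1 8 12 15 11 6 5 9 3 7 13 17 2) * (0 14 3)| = 15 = |(0 14 3 7 13 17 2 1 8 12 15 11 6 5 9)|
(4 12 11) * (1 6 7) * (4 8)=(1 6 7)(4 12 11 8)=[0, 6, 2, 3, 12, 5, 7, 1, 4, 9, 10, 8, 11]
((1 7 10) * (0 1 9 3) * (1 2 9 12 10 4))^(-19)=(0 2 9 3)(1 4 7)(10 12)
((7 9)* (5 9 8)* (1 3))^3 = ((1 3)(5 9 7 8))^3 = (1 3)(5 8 7 9)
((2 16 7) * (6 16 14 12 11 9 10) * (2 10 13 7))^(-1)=(2 16 6 10 7 13 9 11 12 14)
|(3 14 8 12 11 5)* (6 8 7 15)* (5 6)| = 20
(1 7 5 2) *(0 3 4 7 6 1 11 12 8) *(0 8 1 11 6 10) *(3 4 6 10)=(0 4 7 5 2 10)(1 3 6 11 12)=[4, 3, 10, 6, 7, 2, 11, 5, 8, 9, 0, 12, 1]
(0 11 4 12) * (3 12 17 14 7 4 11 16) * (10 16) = (0 10 16 3 12)(4 17 14 7) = [10, 1, 2, 12, 17, 5, 6, 4, 8, 9, 16, 11, 0, 13, 7, 15, 3, 14]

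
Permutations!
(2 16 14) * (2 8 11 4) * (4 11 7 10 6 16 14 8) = (2 14 4)(6 16 8 7 10) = [0, 1, 14, 3, 2, 5, 16, 10, 7, 9, 6, 11, 12, 13, 4, 15, 8]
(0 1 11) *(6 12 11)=[1, 6, 2, 3, 4, 5, 12, 7, 8, 9, 10, 0, 11]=(0 1 6 12 11)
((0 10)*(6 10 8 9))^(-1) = (0 10 6 9 8)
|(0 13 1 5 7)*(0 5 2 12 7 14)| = 8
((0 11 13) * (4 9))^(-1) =((0 11 13)(4 9))^(-1) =(0 13 11)(4 9)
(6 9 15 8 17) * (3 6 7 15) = (3 6 9)(7 15 8 17) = [0, 1, 2, 6, 4, 5, 9, 15, 17, 3, 10, 11, 12, 13, 14, 8, 16, 7]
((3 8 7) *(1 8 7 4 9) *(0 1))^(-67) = (0 4 1 9 8)(3 7)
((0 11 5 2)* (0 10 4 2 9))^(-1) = ((0 11 5 9)(2 10 4))^(-1) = (0 9 5 11)(2 4 10)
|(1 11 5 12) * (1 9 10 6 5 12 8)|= |(1 11 12 9 10 6 5 8)|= 8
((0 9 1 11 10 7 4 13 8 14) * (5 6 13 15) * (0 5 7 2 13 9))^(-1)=(1 9 6 5 14 8 13 2 10 11)(4 7 15)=((1 11 10 2 13 8 14 5 6 9)(4 15 7))^(-1)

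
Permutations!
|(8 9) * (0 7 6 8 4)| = 6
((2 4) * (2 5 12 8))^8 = ((2 4 5 12 8))^8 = (2 12 4 8 5)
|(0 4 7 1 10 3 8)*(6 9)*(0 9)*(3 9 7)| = 9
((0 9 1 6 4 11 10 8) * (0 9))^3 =(1 11 9 4 8 6 10)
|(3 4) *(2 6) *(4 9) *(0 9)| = 4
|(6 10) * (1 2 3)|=6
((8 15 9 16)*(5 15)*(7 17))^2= ((5 15 9 16 8)(7 17))^2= (17)(5 9 8 15 16)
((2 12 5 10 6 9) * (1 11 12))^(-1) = (1 2 9 6 10 5 12 11)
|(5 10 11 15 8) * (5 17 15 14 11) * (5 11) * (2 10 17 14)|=15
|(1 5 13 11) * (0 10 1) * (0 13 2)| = |(0 10 1 5 2)(11 13)| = 10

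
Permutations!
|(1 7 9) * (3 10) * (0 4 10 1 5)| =|(0 4 10 3 1 7 9 5)| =8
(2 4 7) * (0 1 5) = [1, 5, 4, 3, 7, 0, 6, 2] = (0 1 5)(2 4 7)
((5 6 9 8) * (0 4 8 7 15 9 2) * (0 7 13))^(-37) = ((0 4 8 5 6 2 7 15 9 13))^(-37) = (0 5 7 13 8 2 9 4 6 15)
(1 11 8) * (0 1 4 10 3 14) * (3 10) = (0 1 11 8 4 3 14) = [1, 11, 2, 14, 3, 5, 6, 7, 4, 9, 10, 8, 12, 13, 0]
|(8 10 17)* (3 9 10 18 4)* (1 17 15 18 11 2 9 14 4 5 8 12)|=24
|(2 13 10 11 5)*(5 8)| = |(2 13 10 11 8 5)| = 6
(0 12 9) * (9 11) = [12, 1, 2, 3, 4, 5, 6, 7, 8, 0, 10, 9, 11] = (0 12 11 9)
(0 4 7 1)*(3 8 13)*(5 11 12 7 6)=(0 4 6 5 11 12 7 1)(3 8 13)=[4, 0, 2, 8, 6, 11, 5, 1, 13, 9, 10, 12, 7, 3]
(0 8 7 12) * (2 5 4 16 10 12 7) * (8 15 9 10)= (0 15 9 10 12)(2 5 4 16 8)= [15, 1, 5, 3, 16, 4, 6, 7, 2, 10, 12, 11, 0, 13, 14, 9, 8]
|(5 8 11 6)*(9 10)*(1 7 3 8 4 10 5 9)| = |(1 7 3 8 11 6 9 5 4 10)| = 10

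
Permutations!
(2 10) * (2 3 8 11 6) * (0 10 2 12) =[10, 1, 2, 8, 4, 5, 12, 7, 11, 9, 3, 6, 0] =(0 10 3 8 11 6 12)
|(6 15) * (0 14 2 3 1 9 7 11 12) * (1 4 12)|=|(0 14 2 3 4 12)(1 9 7 11)(6 15)|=12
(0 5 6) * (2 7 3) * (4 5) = [4, 1, 7, 2, 5, 6, 0, 3] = (0 4 5 6)(2 7 3)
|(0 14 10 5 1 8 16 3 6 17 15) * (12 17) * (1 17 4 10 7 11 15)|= 10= |(0 14 7 11 15)(1 8 16 3 6 12 4 10 5 17)|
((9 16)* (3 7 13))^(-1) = (3 13 7)(9 16)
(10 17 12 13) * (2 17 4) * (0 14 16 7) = [14, 1, 17, 3, 2, 5, 6, 0, 8, 9, 4, 11, 13, 10, 16, 15, 7, 12] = (0 14 16 7)(2 17 12 13 10 4)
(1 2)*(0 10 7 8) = (0 10 7 8)(1 2) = [10, 2, 1, 3, 4, 5, 6, 8, 0, 9, 7]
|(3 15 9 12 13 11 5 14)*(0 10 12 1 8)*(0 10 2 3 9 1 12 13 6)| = 14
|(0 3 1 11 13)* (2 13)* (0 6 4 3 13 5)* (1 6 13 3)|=8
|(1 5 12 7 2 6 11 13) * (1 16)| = |(1 5 12 7 2 6 11 13 16)| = 9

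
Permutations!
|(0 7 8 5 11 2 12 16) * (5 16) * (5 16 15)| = 9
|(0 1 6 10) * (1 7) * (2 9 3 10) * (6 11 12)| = 10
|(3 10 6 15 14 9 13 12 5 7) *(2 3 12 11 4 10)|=|(2 3)(4 10 6 15 14 9 13 11)(5 7 12)|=24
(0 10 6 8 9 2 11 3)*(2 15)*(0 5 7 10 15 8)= (0 15 2 11 3 5 7 10 6)(8 9)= [15, 1, 11, 5, 4, 7, 0, 10, 9, 8, 6, 3, 12, 13, 14, 2]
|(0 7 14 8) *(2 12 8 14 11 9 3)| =|(14)(0 7 11 9 3 2 12 8)| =8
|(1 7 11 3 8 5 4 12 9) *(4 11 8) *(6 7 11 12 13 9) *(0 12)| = 6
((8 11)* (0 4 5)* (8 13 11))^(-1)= ((0 4 5)(11 13))^(-1)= (0 5 4)(11 13)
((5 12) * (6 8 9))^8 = (12)(6 9 8)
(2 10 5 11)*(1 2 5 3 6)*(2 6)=[0, 6, 10, 2, 4, 11, 1, 7, 8, 9, 3, 5]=(1 6)(2 10 3)(5 11)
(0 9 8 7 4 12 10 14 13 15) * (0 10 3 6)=(0 9 8 7 4 12 3 6)(10 14 13 15)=[9, 1, 2, 6, 12, 5, 0, 4, 7, 8, 14, 11, 3, 15, 13, 10]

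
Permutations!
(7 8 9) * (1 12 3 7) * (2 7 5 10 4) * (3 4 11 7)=(1 12 4 2 3 5 10 11 7 8 9)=[0, 12, 3, 5, 2, 10, 6, 8, 9, 1, 11, 7, 4]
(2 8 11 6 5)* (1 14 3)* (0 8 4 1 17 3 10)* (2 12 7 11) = [8, 14, 4, 17, 1, 12, 5, 11, 2, 9, 0, 6, 7, 13, 10, 15, 16, 3] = (0 8 2 4 1 14 10)(3 17)(5 12 7 11 6)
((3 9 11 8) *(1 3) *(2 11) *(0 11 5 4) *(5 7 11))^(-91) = (11)(0 4 5)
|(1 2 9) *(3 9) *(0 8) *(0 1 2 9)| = |(0 8 1 9 2 3)| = 6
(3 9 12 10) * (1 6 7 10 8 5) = (1 6 7 10 3 9 12 8 5) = [0, 6, 2, 9, 4, 1, 7, 10, 5, 12, 3, 11, 8]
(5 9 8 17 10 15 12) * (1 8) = [0, 8, 2, 3, 4, 9, 6, 7, 17, 1, 15, 11, 5, 13, 14, 12, 16, 10] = (1 8 17 10 15 12 5 9)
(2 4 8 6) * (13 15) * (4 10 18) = (2 10 18 4 8 6)(13 15) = [0, 1, 10, 3, 8, 5, 2, 7, 6, 9, 18, 11, 12, 15, 14, 13, 16, 17, 4]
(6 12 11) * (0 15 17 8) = [15, 1, 2, 3, 4, 5, 12, 7, 0, 9, 10, 6, 11, 13, 14, 17, 16, 8] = (0 15 17 8)(6 12 11)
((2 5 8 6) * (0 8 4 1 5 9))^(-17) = ((0 8 6 2 9)(1 5 4))^(-17) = (0 2 8 9 6)(1 5 4)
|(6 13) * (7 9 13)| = |(6 7 9 13)| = 4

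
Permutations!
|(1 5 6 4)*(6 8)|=|(1 5 8 6 4)|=5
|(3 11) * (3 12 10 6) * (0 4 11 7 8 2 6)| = |(0 4 11 12 10)(2 6 3 7 8)| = 5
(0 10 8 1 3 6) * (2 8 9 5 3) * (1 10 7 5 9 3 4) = [7, 2, 8, 6, 1, 4, 0, 5, 10, 9, 3] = (0 7 5 4 1 2 8 10 3 6)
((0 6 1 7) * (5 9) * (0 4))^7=((0 6 1 7 4)(5 9))^7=(0 1 4 6 7)(5 9)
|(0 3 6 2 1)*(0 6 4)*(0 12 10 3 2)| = 4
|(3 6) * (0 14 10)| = 6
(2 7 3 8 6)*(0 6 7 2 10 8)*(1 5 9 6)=[1, 5, 2, 0, 4, 9, 10, 3, 7, 6, 8]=(0 1 5 9 6 10 8 7 3)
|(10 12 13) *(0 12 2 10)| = 6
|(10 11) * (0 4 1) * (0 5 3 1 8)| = |(0 4 8)(1 5 3)(10 11)| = 6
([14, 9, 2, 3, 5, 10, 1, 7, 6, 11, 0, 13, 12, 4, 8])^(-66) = (14)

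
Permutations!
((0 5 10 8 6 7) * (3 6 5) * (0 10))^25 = (0 10 3 8 6 5 7)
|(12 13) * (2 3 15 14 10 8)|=6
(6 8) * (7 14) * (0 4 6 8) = (0 4 6)(7 14) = [4, 1, 2, 3, 6, 5, 0, 14, 8, 9, 10, 11, 12, 13, 7]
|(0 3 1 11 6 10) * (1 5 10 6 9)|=|(0 3 5 10)(1 11 9)|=12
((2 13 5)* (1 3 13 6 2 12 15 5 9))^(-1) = ((1 3 13 9)(2 6)(5 12 15))^(-1) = (1 9 13 3)(2 6)(5 15 12)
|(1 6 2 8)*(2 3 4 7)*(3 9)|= |(1 6 9 3 4 7 2 8)|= 8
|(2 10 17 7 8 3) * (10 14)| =7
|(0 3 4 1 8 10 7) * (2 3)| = 8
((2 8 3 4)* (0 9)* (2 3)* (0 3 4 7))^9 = (0 9 3 7)(2 8)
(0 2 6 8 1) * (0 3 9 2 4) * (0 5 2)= (0 4 5 2 6 8 1 3 9)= [4, 3, 6, 9, 5, 2, 8, 7, 1, 0]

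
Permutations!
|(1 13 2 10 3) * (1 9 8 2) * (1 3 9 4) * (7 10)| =20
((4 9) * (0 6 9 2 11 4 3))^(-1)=(0 3 9 6)(2 4 11)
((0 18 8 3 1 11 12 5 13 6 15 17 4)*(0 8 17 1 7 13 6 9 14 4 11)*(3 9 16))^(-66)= (0 6 11)(1 5 17)(3 13)(4 9)(7 16)(8 14)(12 18 15)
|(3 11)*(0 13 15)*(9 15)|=|(0 13 9 15)(3 11)|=4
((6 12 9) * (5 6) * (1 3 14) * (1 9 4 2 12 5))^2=(1 14)(2 4 12)(3 9)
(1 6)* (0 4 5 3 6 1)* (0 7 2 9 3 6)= (0 4 5 6 7 2 9 3)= [4, 1, 9, 0, 5, 6, 7, 2, 8, 3]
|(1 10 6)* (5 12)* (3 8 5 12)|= 3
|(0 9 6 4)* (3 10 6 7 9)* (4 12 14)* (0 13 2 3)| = 8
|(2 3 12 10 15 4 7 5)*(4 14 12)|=20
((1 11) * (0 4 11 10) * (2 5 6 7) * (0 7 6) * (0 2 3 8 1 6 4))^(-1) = ((1 10 7 3 8)(2 5)(4 11 6))^(-1) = (1 8 3 7 10)(2 5)(4 6 11)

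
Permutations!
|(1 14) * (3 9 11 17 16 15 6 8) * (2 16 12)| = 10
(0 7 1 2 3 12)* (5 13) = (0 7 1 2 3 12)(5 13) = [7, 2, 3, 12, 4, 13, 6, 1, 8, 9, 10, 11, 0, 5]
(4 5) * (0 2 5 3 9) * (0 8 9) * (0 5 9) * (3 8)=[2, 1, 9, 5, 8, 4, 6, 7, 0, 3]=(0 2 9 3 5 4 8)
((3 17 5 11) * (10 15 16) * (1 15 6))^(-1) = ((1 15 16 10 6)(3 17 5 11))^(-1) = (1 6 10 16 15)(3 11 5 17)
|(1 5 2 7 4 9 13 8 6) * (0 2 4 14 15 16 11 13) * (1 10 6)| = |(0 2 7 14 15 16 11 13 8 1 5 4 9)(6 10)| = 26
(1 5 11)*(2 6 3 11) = (1 5 2 6 3 11) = [0, 5, 6, 11, 4, 2, 3, 7, 8, 9, 10, 1]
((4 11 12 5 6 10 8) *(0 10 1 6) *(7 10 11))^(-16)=(12)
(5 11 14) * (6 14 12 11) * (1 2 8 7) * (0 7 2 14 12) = [7, 14, 8, 3, 4, 6, 12, 1, 2, 9, 10, 0, 11, 13, 5] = (0 7 1 14 5 6 12 11)(2 8)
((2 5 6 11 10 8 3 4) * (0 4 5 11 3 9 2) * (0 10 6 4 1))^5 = ((0 1)(2 11 6 3 5 4 10 8 9))^5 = (0 1)(2 4 11 10 6 8 3 9 5)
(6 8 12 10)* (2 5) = [0, 1, 5, 3, 4, 2, 8, 7, 12, 9, 6, 11, 10] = (2 5)(6 8 12 10)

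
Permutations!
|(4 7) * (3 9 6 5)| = 4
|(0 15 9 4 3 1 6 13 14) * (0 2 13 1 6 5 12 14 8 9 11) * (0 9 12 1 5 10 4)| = 60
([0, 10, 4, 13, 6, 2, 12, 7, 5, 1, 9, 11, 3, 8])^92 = (1 9 10)(2 3)(4 13)(5 12)(6 8)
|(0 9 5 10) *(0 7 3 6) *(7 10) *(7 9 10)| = 10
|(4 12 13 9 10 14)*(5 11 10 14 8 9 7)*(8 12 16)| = 30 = |(4 16 8 9 14)(5 11 10 12 13 7)|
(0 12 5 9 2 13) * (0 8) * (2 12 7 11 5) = [7, 1, 13, 3, 4, 9, 6, 11, 0, 12, 10, 5, 2, 8] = (0 7 11 5 9 12 2 13 8)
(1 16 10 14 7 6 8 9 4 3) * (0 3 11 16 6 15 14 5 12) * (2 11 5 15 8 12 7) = (0 3 1 6 12)(2 11 16 10 15 14)(4 5 7 8 9) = [3, 6, 11, 1, 5, 7, 12, 8, 9, 4, 15, 16, 0, 13, 2, 14, 10]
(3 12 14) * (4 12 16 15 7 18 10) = [0, 1, 2, 16, 12, 5, 6, 18, 8, 9, 4, 11, 14, 13, 3, 7, 15, 17, 10] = (3 16 15 7 18 10 4 12 14)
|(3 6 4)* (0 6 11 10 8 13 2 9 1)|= |(0 6 4 3 11 10 8 13 2 9 1)|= 11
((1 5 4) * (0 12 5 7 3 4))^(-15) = ((0 12 5)(1 7 3 4))^(-15) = (12)(1 7 3 4)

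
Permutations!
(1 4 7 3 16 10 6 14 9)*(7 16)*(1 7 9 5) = (1 4 16 10 6 14 5)(3 9 7) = [0, 4, 2, 9, 16, 1, 14, 3, 8, 7, 6, 11, 12, 13, 5, 15, 10]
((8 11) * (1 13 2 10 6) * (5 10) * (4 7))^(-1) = (1 6 10 5 2 13)(4 7)(8 11)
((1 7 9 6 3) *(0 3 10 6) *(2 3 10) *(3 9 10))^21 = ((0 3 1 7 10 6 2 9))^21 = (0 6 1 9 10 3 2 7)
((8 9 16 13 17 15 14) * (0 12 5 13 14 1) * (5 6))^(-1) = (0 1 15 17 13 5 6 12)(8 14 16 9)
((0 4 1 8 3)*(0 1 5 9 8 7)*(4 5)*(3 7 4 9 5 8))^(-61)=((0 8 7)(1 4 9 3))^(-61)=(0 7 8)(1 3 9 4)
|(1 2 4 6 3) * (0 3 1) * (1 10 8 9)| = 14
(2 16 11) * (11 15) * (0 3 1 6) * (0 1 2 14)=[3, 6, 16, 2, 4, 5, 1, 7, 8, 9, 10, 14, 12, 13, 0, 11, 15]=(0 3 2 16 15 11 14)(1 6)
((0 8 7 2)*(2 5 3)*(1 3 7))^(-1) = (0 2 3 1 8)(5 7)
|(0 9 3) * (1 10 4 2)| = |(0 9 3)(1 10 4 2)| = 12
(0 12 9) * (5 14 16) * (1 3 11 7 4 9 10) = [12, 3, 2, 11, 9, 14, 6, 4, 8, 0, 1, 7, 10, 13, 16, 15, 5] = (0 12 10 1 3 11 7 4 9)(5 14 16)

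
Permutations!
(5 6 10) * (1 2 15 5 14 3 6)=[0, 2, 15, 6, 4, 1, 10, 7, 8, 9, 14, 11, 12, 13, 3, 5]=(1 2 15 5)(3 6 10 14)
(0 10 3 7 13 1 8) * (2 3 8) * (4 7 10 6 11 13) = [6, 2, 3, 10, 7, 5, 11, 4, 0, 9, 8, 13, 12, 1] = (0 6 11 13 1 2 3 10 8)(4 7)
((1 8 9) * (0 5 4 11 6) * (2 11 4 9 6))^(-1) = ((0 5 9 1 8 6)(2 11))^(-1) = (0 6 8 1 9 5)(2 11)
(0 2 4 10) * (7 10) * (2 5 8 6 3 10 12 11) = [5, 1, 4, 10, 7, 8, 3, 12, 6, 9, 0, 2, 11] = (0 5 8 6 3 10)(2 4 7 12 11)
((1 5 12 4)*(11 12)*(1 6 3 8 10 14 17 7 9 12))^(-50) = (17)(1 5 11)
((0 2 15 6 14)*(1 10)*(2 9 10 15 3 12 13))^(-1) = (0 14 6 15 1 10 9)(2 13 12 3)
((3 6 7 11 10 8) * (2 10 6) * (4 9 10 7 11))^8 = ((2 7 4 9 10 8 3)(6 11))^8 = (11)(2 7 4 9 10 8 3)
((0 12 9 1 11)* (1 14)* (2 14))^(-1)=(0 11 1 14 2 9 12)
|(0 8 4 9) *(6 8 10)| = 6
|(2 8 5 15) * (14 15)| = 5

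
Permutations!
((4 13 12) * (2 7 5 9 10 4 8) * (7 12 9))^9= ((2 12 8)(4 13 9 10)(5 7))^9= (4 13 9 10)(5 7)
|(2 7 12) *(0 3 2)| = 5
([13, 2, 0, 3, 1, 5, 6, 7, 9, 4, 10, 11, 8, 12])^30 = (0 1 9 12)(2 4 8 13)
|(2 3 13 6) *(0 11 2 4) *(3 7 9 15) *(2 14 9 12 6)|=|(0 11 14 9 15 3 13 2 7 12 6 4)|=12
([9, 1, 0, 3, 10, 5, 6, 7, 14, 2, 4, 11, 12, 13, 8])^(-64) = (14)(0 2 9)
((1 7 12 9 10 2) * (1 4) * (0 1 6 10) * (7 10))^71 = (0 9 12 7 6 4 2 10 1) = ((0 1 10 2 4 6 7 12 9))^71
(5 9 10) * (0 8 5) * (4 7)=(0 8 5 9 10)(4 7)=[8, 1, 2, 3, 7, 9, 6, 4, 5, 10, 0]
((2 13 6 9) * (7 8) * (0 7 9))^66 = ((0 7 8 9 2 13 6))^66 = (0 9 6 8 13 7 2)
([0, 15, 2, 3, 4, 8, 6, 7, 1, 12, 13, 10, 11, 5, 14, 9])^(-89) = (1 15 9 12 11 10 13 5 8)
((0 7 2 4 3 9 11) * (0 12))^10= ((0 7 2 4 3 9 11 12))^10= (0 2 3 11)(4 9 12 7)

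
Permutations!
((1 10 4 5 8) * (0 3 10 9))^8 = ((0 3 10 4 5 8 1 9))^8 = (10)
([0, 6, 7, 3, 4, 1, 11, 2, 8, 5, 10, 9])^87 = (1 11 5 6 9)(2 7)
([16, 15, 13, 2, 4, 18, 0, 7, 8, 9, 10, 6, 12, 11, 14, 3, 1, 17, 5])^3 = (0 15 13)(1 2 6)(3 11 16)(5 18)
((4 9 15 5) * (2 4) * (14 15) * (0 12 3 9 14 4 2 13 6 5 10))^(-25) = (0 10 15 14 4 9 3 12)(5 6 13)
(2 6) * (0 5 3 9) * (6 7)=(0 5 3 9)(2 7 6)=[5, 1, 7, 9, 4, 3, 2, 6, 8, 0]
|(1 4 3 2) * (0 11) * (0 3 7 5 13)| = 9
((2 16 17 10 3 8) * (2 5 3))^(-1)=(2 10 17 16)(3 5 8)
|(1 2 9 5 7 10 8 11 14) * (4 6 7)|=11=|(1 2 9 5 4 6 7 10 8 11 14)|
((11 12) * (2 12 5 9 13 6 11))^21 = ((2 12)(5 9 13 6 11))^21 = (2 12)(5 9 13 6 11)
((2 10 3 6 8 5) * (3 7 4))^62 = (2 8 3 7)(4 10 5 6)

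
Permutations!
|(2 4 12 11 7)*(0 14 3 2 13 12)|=|(0 14 3 2 4)(7 13 12 11)|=20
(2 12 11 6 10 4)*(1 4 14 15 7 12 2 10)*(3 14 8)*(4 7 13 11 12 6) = (1 7 6)(3 14 15 13 11 4 10 8) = [0, 7, 2, 14, 10, 5, 1, 6, 3, 9, 8, 4, 12, 11, 15, 13]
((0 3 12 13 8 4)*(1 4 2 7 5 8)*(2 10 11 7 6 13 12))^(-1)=(0 4 1 13 6 2 3)(5 7 11 10 8)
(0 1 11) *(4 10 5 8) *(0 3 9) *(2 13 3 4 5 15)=(0 1 11 4 10 15 2 13 3 9)(5 8)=[1, 11, 13, 9, 10, 8, 6, 7, 5, 0, 15, 4, 12, 3, 14, 2]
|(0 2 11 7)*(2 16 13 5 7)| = 10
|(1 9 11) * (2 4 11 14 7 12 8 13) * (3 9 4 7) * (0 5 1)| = |(0 5 1 4 11)(2 7 12 8 13)(3 9 14)| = 15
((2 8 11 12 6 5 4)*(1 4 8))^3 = (5 12 8 6 11)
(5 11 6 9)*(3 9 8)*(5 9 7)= (3 7 5 11 6 8)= [0, 1, 2, 7, 4, 11, 8, 5, 3, 9, 10, 6]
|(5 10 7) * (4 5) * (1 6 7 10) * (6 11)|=6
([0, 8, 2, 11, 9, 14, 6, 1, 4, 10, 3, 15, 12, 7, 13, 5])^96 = [0, 1, 2, 3, 4, 5, 6, 7, 8, 9, 10, 11, 12, 13, 14, 15]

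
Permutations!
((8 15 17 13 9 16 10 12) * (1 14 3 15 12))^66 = (1 15 9)(3 13 10)(14 17 16)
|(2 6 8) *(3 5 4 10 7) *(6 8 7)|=|(2 8)(3 5 4 10 6 7)|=6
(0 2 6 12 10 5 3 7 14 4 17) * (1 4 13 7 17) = (0 2 6 12 10 5 3 17)(1 4)(7 14 13) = [2, 4, 6, 17, 1, 3, 12, 14, 8, 9, 5, 11, 10, 7, 13, 15, 16, 0]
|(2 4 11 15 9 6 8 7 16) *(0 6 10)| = |(0 6 8 7 16 2 4 11 15 9 10)| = 11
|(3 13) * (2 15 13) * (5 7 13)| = 6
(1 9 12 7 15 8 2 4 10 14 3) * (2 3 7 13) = [0, 9, 4, 1, 10, 5, 6, 15, 3, 12, 14, 11, 13, 2, 7, 8] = (1 9 12 13 2 4 10 14 7 15 8 3)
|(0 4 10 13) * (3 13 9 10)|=4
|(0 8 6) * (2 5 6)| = 5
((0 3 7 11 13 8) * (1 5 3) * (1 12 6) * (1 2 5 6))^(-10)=((0 12 1 6 2 5 3 7 11 13 8))^(-10)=(0 12 1 6 2 5 3 7 11 13 8)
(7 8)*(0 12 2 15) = (0 12 2 15)(7 8) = [12, 1, 15, 3, 4, 5, 6, 8, 7, 9, 10, 11, 2, 13, 14, 0]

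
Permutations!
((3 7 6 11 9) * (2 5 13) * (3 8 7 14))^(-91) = (2 13 5)(3 14)(6 7 8 9 11)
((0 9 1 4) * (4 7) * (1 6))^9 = (0 1)(4 6)(7 9)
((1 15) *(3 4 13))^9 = ((1 15)(3 4 13))^9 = (1 15)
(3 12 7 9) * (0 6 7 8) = [6, 1, 2, 12, 4, 5, 7, 9, 0, 3, 10, 11, 8] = (0 6 7 9 3 12 8)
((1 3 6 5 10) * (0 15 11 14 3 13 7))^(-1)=(0 7 13 1 10 5 6 3 14 11 15)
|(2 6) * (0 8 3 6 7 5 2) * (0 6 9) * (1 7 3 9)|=15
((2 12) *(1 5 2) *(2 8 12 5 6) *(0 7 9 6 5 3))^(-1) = (0 3 2 6 9 7)(1 12 8 5)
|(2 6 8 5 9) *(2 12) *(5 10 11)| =|(2 6 8 10 11 5 9 12)| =8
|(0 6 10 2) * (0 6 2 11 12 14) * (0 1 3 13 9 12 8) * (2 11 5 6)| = |(0 11 8)(1 3 13 9 12 14)(5 6 10)| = 6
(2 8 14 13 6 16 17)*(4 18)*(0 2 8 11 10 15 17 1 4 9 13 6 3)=(0 2 11 10 15 17 8 14 6 16 1 4 18 9 13 3)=[2, 4, 11, 0, 18, 5, 16, 7, 14, 13, 15, 10, 12, 3, 6, 17, 1, 8, 9]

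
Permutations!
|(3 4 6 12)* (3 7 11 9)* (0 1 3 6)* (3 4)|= |(0 1 4)(6 12 7 11 9)|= 15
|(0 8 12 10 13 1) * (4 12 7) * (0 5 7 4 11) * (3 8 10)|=28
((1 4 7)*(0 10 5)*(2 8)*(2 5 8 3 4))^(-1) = ((0 10 8 5)(1 2 3 4 7))^(-1) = (0 5 8 10)(1 7 4 3 2)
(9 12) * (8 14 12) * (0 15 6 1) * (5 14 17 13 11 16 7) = (0 15 6 1)(5 14 12 9 8 17 13 11 16 7) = [15, 0, 2, 3, 4, 14, 1, 5, 17, 8, 10, 16, 9, 11, 12, 6, 7, 13]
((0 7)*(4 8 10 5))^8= (10)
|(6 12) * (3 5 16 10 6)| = 6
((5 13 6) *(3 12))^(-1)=(3 12)(5 6 13)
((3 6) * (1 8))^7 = ((1 8)(3 6))^7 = (1 8)(3 6)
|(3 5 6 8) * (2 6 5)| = |(2 6 8 3)| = 4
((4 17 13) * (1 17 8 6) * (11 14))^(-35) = ((1 17 13 4 8 6)(11 14))^(-35) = (1 17 13 4 8 6)(11 14)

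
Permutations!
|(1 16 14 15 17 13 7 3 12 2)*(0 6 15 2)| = |(0 6 15 17 13 7 3 12)(1 16 14 2)| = 8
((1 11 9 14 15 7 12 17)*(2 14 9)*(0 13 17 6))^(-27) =(0 14 13 15 17 7 1 12 11 6 2)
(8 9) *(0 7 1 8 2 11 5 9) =[7, 8, 11, 3, 4, 9, 6, 1, 0, 2, 10, 5] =(0 7 1 8)(2 11 5 9)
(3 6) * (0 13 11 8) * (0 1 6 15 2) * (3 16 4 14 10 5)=(0 13 11 8 1 6 16 4 14 10 5 3 15 2)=[13, 6, 0, 15, 14, 3, 16, 7, 1, 9, 5, 8, 12, 11, 10, 2, 4]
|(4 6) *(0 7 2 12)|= |(0 7 2 12)(4 6)|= 4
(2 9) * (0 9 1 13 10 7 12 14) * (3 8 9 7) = (0 7 12 14)(1 13 10 3 8 9 2) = [7, 13, 1, 8, 4, 5, 6, 12, 9, 2, 3, 11, 14, 10, 0]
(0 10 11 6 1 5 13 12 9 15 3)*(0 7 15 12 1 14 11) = (0 10)(1 5 13)(3 7 15)(6 14 11)(9 12) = [10, 5, 2, 7, 4, 13, 14, 15, 8, 12, 0, 6, 9, 1, 11, 3]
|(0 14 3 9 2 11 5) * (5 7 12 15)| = 10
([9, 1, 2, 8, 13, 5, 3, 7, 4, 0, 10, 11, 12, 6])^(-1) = [9, 1, 2, 6, 8, 5, 13, 7, 3, 0, 10, 11, 12, 4]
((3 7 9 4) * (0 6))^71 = (0 6)(3 4 9 7)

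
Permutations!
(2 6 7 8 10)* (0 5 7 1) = (0 5 7 8 10 2 6 1) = [5, 0, 6, 3, 4, 7, 1, 8, 10, 9, 2]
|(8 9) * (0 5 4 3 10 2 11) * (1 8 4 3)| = 12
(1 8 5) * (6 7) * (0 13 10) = (0 13 10)(1 8 5)(6 7) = [13, 8, 2, 3, 4, 1, 7, 6, 5, 9, 0, 11, 12, 10]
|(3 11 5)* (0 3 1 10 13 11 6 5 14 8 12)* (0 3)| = 10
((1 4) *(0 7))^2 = (7)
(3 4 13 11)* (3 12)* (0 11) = (0 11 12 3 4 13) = [11, 1, 2, 4, 13, 5, 6, 7, 8, 9, 10, 12, 3, 0]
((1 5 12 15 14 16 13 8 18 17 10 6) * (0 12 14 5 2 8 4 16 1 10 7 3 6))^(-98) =(18)(4 16 13)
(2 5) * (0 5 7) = (0 5 2 7) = [5, 1, 7, 3, 4, 2, 6, 0]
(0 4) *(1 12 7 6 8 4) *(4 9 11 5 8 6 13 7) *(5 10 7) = [1, 12, 2, 3, 0, 8, 6, 13, 9, 11, 7, 10, 4, 5] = (0 1 12 4)(5 8 9 11 10 7 13)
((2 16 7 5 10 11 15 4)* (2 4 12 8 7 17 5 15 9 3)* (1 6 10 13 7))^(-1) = (1 8 12 15 7 13 5 17 16 2 3 9 11 10 6) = ((1 6 10 11 9 3 2 16 17 5 13 7 15 12 8))^(-1)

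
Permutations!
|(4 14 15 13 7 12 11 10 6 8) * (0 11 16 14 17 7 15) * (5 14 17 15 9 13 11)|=|(0 5 14)(4 15 11 10 6 8)(7 12 16 17)(9 13)|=12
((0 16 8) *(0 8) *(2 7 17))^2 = (2 17 7)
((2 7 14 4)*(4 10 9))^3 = (2 10)(4 14)(7 9)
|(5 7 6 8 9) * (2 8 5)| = |(2 8 9)(5 7 6)| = 3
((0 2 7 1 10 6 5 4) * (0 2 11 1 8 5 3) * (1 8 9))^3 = (0 5 7 10)(1 3 8 2)(4 9 6 11)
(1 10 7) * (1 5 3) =(1 10 7 5 3) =[0, 10, 2, 1, 4, 3, 6, 5, 8, 9, 7]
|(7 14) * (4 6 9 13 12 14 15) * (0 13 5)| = |(0 13 12 14 7 15 4 6 9 5)| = 10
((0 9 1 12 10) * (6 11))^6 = (0 9 1 12 10)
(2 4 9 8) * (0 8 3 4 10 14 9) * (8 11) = (0 11 8 2 10 14 9 3 4) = [11, 1, 10, 4, 0, 5, 6, 7, 2, 3, 14, 8, 12, 13, 9]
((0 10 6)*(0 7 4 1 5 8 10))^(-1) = (1 4 7 6 10 8 5)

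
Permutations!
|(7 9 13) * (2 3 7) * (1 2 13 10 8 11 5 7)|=6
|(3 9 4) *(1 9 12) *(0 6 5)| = |(0 6 5)(1 9 4 3 12)| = 15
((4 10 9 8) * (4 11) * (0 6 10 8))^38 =(0 10)(4 11 8)(6 9)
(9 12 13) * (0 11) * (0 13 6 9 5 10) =(0 11 13 5 10)(6 9 12) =[11, 1, 2, 3, 4, 10, 9, 7, 8, 12, 0, 13, 6, 5]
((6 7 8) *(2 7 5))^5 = (8)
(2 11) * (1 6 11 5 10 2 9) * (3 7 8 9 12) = (1 6 11 12 3 7 8 9)(2 5 10) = [0, 6, 5, 7, 4, 10, 11, 8, 9, 1, 2, 12, 3]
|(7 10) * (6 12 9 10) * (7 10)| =4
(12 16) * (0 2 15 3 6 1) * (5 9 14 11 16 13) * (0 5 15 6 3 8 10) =[2, 5, 6, 3, 4, 9, 1, 7, 10, 14, 0, 16, 13, 15, 11, 8, 12] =(0 2 6 1 5 9 14 11 16 12 13 15 8 10)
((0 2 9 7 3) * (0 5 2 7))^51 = (0 5)(2 7)(3 9) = ((0 7 3 5 2 9))^51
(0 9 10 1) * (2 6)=(0 9 10 1)(2 6)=[9, 0, 6, 3, 4, 5, 2, 7, 8, 10, 1]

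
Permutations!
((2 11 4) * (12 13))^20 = ((2 11 4)(12 13))^20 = (13)(2 4 11)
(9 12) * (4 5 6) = [0, 1, 2, 3, 5, 6, 4, 7, 8, 12, 10, 11, 9] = (4 5 6)(9 12)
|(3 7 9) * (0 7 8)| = 5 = |(0 7 9 3 8)|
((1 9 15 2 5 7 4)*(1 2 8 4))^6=((1 9 15 8 4 2 5 7))^6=(1 5 4 15)(2 8 9 7)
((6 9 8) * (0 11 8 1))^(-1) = (0 1 9 6 8 11)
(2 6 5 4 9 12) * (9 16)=(2 6 5 4 16 9 12)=[0, 1, 6, 3, 16, 4, 5, 7, 8, 12, 10, 11, 2, 13, 14, 15, 9]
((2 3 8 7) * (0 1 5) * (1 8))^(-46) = ((0 8 7 2 3 1 5))^(-46) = (0 2 5 7 1 8 3)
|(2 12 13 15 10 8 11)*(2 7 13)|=6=|(2 12)(7 13 15 10 8 11)|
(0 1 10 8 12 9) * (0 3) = (0 1 10 8 12 9 3) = [1, 10, 2, 0, 4, 5, 6, 7, 12, 3, 8, 11, 9]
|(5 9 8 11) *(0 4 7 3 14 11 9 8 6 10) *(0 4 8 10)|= 28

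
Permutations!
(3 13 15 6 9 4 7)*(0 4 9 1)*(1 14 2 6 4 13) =(0 13 15 4 7 3 1)(2 6 14) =[13, 0, 6, 1, 7, 5, 14, 3, 8, 9, 10, 11, 12, 15, 2, 4]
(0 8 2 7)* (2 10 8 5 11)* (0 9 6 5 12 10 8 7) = (0 12 10 7 9 6 5 11 2) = [12, 1, 0, 3, 4, 11, 5, 9, 8, 6, 7, 2, 10]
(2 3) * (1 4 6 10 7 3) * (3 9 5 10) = [0, 4, 1, 2, 6, 10, 3, 9, 8, 5, 7] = (1 4 6 3 2)(5 10 7 9)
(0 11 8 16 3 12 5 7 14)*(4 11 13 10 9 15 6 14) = (0 13 10 9 15 6 14)(3 12 5 7 4 11 8 16) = [13, 1, 2, 12, 11, 7, 14, 4, 16, 15, 9, 8, 5, 10, 0, 6, 3]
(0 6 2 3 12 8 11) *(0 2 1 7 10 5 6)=[0, 7, 3, 12, 4, 6, 1, 10, 11, 9, 5, 2, 8]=(1 7 10 5 6)(2 3 12 8 11)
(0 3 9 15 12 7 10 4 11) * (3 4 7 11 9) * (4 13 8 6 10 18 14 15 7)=[13, 1, 2, 3, 9, 5, 10, 18, 6, 7, 4, 0, 11, 8, 15, 12, 16, 17, 14]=(0 13 8 6 10 4 9 7 18 14 15 12 11)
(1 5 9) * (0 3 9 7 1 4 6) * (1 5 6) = [3, 6, 2, 9, 1, 7, 0, 5, 8, 4] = (0 3 9 4 1 6)(5 7)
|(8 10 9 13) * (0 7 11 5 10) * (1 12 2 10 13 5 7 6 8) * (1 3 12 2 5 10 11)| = |(0 6 8)(1 2 11 7)(3 12 5 13)(9 10)| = 12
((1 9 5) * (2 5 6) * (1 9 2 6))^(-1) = (1 9 5 2)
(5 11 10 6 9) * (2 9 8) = (2 9 5 11 10 6 8) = [0, 1, 9, 3, 4, 11, 8, 7, 2, 5, 6, 10]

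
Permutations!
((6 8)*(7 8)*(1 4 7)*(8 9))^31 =(1 4 7 9 8 6)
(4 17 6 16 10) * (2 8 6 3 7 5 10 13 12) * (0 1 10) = (0 1 10 4 17 3 7 5)(2 8 6 16 13 12) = [1, 10, 8, 7, 17, 0, 16, 5, 6, 9, 4, 11, 2, 12, 14, 15, 13, 3]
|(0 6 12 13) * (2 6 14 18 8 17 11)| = 10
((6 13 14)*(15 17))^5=((6 13 14)(15 17))^5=(6 14 13)(15 17)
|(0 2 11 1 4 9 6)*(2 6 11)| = 4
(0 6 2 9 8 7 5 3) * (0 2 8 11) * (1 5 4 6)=(0 1 5 3 2 9 11)(4 6 8 7)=[1, 5, 9, 2, 6, 3, 8, 4, 7, 11, 10, 0]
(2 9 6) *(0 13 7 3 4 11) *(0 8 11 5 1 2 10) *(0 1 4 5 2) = [13, 0, 9, 5, 2, 4, 10, 3, 11, 6, 1, 8, 12, 7] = (0 13 7 3 5 4 2 9 6 10 1)(8 11)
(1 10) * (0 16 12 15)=(0 16 12 15)(1 10)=[16, 10, 2, 3, 4, 5, 6, 7, 8, 9, 1, 11, 15, 13, 14, 0, 12]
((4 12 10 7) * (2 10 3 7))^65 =((2 10)(3 7 4 12))^65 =(2 10)(3 7 4 12)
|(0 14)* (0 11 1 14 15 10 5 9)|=15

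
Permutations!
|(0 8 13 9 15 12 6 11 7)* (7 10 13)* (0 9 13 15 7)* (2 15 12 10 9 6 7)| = 8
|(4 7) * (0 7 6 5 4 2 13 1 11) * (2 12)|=|(0 7 12 2 13 1 11)(4 6 5)|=21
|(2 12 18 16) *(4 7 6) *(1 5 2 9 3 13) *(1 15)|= |(1 5 2 12 18 16 9 3 13 15)(4 7 6)|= 30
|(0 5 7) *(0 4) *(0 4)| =|(0 5 7)| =3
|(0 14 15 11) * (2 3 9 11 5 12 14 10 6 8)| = |(0 10 6 8 2 3 9 11)(5 12 14 15)| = 8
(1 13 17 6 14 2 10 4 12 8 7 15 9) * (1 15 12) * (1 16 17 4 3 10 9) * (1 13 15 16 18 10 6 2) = (1 15 13 4 18 10 3 6 14)(2 9 16 17)(7 12 8) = [0, 15, 9, 6, 18, 5, 14, 12, 7, 16, 3, 11, 8, 4, 1, 13, 17, 2, 10]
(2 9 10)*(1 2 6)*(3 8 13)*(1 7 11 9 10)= (1 2 10 6 7 11 9)(3 8 13)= [0, 2, 10, 8, 4, 5, 7, 11, 13, 1, 6, 9, 12, 3]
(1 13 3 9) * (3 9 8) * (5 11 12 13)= (1 5 11 12 13 9)(3 8)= [0, 5, 2, 8, 4, 11, 6, 7, 3, 1, 10, 12, 13, 9]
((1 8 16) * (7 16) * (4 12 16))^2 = (1 7 12)(4 16 8)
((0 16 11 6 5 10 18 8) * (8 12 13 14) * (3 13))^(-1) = ((0 16 11 6 5 10 18 12 3 13 14 8))^(-1) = (0 8 14 13 3 12 18 10 5 6 11 16)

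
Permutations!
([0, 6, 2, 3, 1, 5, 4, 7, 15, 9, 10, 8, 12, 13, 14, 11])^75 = [0, 1, 2, 3, 4, 5, 6, 7, 8, 9, 10, 11, 12, 13, 14, 15]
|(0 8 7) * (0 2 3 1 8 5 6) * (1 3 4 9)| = |(0 5 6)(1 8 7 2 4 9)| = 6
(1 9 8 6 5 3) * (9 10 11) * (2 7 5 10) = [0, 2, 7, 1, 4, 3, 10, 5, 6, 8, 11, 9] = (1 2 7 5 3)(6 10 11 9 8)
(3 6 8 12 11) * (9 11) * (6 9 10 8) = (3 9 11)(8 12 10) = [0, 1, 2, 9, 4, 5, 6, 7, 12, 11, 8, 3, 10]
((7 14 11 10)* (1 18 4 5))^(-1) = (1 5 4 18)(7 10 11 14)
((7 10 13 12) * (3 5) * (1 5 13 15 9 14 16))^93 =(1 7 16 12 14 13 9 3 15 5 10)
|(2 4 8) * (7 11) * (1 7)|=|(1 7 11)(2 4 8)|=3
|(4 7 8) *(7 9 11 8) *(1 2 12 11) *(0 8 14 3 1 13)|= |(0 8 4 9 13)(1 2 12 11 14 3)|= 30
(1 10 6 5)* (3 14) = (1 10 6 5)(3 14) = [0, 10, 2, 14, 4, 1, 5, 7, 8, 9, 6, 11, 12, 13, 3]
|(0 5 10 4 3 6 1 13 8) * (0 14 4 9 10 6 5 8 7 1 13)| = |(0 8 14 4 3 5 6 13 7 1)(9 10)| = 10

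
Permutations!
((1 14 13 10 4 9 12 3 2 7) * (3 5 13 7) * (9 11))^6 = ((1 14 7)(2 3)(4 11 9 12 5 13 10))^6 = (14)(4 10 13 5 12 9 11)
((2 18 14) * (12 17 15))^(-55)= (2 14 18)(12 15 17)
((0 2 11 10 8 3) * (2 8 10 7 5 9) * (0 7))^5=(0 9 3 11 5 8 2 7)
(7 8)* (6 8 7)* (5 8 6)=(5 8)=[0, 1, 2, 3, 4, 8, 6, 7, 5]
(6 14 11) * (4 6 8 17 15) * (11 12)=(4 6 14 12 11 8 17 15)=[0, 1, 2, 3, 6, 5, 14, 7, 17, 9, 10, 8, 11, 13, 12, 4, 16, 15]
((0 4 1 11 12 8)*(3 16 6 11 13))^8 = ((0 4 1 13 3 16 6 11 12 8))^8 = (0 12 6 3 1)(4 8 11 16 13)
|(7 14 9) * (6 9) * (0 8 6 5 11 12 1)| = 10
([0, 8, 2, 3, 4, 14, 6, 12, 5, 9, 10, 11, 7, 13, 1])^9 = (1 8 5 14)(7 12)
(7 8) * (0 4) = (0 4)(7 8) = [4, 1, 2, 3, 0, 5, 6, 8, 7]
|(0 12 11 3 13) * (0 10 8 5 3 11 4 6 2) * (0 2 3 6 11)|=|(0 12 4 11)(3 13 10 8 5 6)|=12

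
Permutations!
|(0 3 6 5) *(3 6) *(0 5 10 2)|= 4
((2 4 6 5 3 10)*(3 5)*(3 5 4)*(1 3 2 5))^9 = ((1 3 10 5 4 6))^9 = (1 5)(3 4)(6 10)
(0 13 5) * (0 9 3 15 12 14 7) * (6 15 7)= [13, 1, 2, 7, 4, 9, 15, 0, 8, 3, 10, 11, 14, 5, 6, 12]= (0 13 5 9 3 7)(6 15 12 14)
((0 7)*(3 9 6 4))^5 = (0 7)(3 9 6 4)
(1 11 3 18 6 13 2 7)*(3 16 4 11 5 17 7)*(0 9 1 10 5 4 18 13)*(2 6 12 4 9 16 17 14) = (0 16 18 12 4 11 17 7 10 5 14 2 3 13 6)(1 9) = [16, 9, 3, 13, 11, 14, 0, 10, 8, 1, 5, 17, 4, 6, 2, 15, 18, 7, 12]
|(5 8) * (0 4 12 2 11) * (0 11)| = |(0 4 12 2)(5 8)| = 4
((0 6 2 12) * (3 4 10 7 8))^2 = ((0 6 2 12)(3 4 10 7 8))^2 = (0 2)(3 10 8 4 7)(6 12)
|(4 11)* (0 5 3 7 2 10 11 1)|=|(0 5 3 7 2 10 11 4 1)|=9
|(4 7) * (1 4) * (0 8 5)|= |(0 8 5)(1 4 7)|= 3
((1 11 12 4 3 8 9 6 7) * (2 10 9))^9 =(1 6 10 8 4 11 7 9 2 3 12) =((1 11 12 4 3 8 2 10 9 6 7))^9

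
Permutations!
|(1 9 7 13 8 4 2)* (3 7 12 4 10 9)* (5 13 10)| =24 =|(1 3 7 10 9 12 4 2)(5 13 8)|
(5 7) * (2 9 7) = (2 9 7 5) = [0, 1, 9, 3, 4, 2, 6, 5, 8, 7]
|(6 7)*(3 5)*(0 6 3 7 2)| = 3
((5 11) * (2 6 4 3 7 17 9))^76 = (2 9 17 7 3 4 6)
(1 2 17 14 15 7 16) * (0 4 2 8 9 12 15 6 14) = (0 4 2 17)(1 8 9 12 15 7 16)(6 14) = [4, 8, 17, 3, 2, 5, 14, 16, 9, 12, 10, 11, 15, 13, 6, 7, 1, 0]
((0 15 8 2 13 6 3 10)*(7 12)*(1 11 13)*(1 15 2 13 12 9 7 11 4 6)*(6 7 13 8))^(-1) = (0 10 3 6 15 2)(1 13 9 7 4)(11 12)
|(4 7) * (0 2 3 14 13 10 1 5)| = |(0 2 3 14 13 10 1 5)(4 7)| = 8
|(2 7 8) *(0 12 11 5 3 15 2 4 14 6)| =12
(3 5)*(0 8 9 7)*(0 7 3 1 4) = (0 8 9 3 5 1 4) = [8, 4, 2, 5, 0, 1, 6, 7, 9, 3]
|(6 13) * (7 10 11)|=6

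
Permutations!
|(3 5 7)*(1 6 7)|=|(1 6 7 3 5)|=5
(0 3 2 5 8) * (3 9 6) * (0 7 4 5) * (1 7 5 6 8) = (0 9 8 5 1 7 4 6 3 2) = [9, 7, 0, 2, 6, 1, 3, 4, 5, 8]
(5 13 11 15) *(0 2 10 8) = (0 2 10 8)(5 13 11 15) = [2, 1, 10, 3, 4, 13, 6, 7, 0, 9, 8, 15, 12, 11, 14, 5]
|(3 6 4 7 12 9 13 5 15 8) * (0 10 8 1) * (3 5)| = 42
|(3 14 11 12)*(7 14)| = 5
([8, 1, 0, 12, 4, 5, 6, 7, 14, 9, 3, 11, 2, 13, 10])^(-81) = [10, 1, 14, 0, 4, 5, 6, 7, 3, 9, 2, 11, 8, 13, 12]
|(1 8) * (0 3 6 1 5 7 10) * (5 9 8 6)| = 10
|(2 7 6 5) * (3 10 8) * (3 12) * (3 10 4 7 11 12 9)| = 11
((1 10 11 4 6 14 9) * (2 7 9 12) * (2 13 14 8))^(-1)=((1 10 11 4 6 8 2 7 9)(12 13 14))^(-1)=(1 9 7 2 8 6 4 11 10)(12 14 13)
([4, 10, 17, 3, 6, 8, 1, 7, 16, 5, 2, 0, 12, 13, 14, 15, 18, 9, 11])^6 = (0 17 11 2 18 10 16 1 8 6 5 4 9)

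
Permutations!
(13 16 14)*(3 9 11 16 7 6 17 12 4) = (3 9 11 16 14 13 7 6 17 12 4) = [0, 1, 2, 9, 3, 5, 17, 6, 8, 11, 10, 16, 4, 7, 13, 15, 14, 12]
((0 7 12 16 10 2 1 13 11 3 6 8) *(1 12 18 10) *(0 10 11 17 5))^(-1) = (0 5 17 13 1 16 12 2 10 8 6 3 11 18 7)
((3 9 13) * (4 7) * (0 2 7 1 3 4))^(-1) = ((0 2 7)(1 3 9 13 4))^(-1) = (0 7 2)(1 4 13 9 3)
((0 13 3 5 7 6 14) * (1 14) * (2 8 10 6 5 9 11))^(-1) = (0 14 1 6 10 8 2 11 9 3 13)(5 7)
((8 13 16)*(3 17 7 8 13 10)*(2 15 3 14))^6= (2 10 7 3)(8 17 15 14)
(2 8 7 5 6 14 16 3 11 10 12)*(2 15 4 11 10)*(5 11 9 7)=(2 8 5 6 14 16 3 10 12 15 4 9 7 11)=[0, 1, 8, 10, 9, 6, 14, 11, 5, 7, 12, 2, 15, 13, 16, 4, 3]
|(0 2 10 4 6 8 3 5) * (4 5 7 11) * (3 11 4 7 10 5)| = 30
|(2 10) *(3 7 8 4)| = 4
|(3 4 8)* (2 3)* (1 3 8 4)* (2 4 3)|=|(1 2 8 4 3)|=5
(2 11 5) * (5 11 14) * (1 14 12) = (1 14 5 2 12) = [0, 14, 12, 3, 4, 2, 6, 7, 8, 9, 10, 11, 1, 13, 5]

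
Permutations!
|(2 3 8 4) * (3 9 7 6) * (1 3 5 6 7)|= |(1 3 8 4 2 9)(5 6)|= 6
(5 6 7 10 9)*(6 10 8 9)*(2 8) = [0, 1, 8, 3, 4, 10, 7, 2, 9, 5, 6] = (2 8 9 5 10 6 7)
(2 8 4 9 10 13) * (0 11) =(0 11)(2 8 4 9 10 13) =[11, 1, 8, 3, 9, 5, 6, 7, 4, 10, 13, 0, 12, 2]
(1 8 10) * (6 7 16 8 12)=(1 12 6 7 16 8 10)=[0, 12, 2, 3, 4, 5, 7, 16, 10, 9, 1, 11, 6, 13, 14, 15, 8]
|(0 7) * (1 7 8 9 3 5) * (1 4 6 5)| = |(0 8 9 3 1 7)(4 6 5)| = 6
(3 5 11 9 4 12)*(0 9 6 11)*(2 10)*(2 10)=(0 9 4 12 3 5)(6 11)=[9, 1, 2, 5, 12, 0, 11, 7, 8, 4, 10, 6, 3]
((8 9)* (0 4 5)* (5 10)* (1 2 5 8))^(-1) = (0 5 2 1 9 8 10 4)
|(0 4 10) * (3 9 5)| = 3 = |(0 4 10)(3 9 5)|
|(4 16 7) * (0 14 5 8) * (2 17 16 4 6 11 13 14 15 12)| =|(0 15 12 2 17 16 7 6 11 13 14 5 8)| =13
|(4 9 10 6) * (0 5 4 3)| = |(0 5 4 9 10 6 3)| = 7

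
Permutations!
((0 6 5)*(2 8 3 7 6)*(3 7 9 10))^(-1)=(0 5 6 7 8 2)(3 10 9)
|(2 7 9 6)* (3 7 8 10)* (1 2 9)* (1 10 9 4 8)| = |(1 2)(3 7 10)(4 8 9 6)| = 12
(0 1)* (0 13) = [1, 13, 2, 3, 4, 5, 6, 7, 8, 9, 10, 11, 12, 0] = (0 1 13)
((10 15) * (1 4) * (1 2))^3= (10 15)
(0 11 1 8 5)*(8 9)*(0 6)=[11, 9, 2, 3, 4, 6, 0, 7, 5, 8, 10, 1]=(0 11 1 9 8 5 6)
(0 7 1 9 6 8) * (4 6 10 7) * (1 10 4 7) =(0 7 10 1 9 4 6 8) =[7, 9, 2, 3, 6, 5, 8, 10, 0, 4, 1]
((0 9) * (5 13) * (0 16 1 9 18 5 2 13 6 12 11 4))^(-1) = (0 4 11 12 6 5 18)(1 16 9)(2 13)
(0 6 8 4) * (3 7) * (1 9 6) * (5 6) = (0 1 9 5 6 8 4)(3 7) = [1, 9, 2, 7, 0, 6, 8, 3, 4, 5]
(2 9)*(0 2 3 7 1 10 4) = (0 2 9 3 7 1 10 4) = [2, 10, 9, 7, 0, 5, 6, 1, 8, 3, 4]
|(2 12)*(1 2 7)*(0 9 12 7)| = |(0 9 12)(1 2 7)| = 3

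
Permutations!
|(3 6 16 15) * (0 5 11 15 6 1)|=|(0 5 11 15 3 1)(6 16)|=6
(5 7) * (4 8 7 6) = (4 8 7 5 6) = [0, 1, 2, 3, 8, 6, 4, 5, 7]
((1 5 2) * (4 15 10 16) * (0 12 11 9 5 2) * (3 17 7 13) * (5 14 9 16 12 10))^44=((0 10 12 11 16 4 15 5)(1 2)(3 17 7 13)(9 14))^44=(17)(0 16)(4 10)(5 11)(12 15)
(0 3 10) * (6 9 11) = (0 3 10)(6 9 11) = [3, 1, 2, 10, 4, 5, 9, 7, 8, 11, 0, 6]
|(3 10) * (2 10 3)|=|(2 10)|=2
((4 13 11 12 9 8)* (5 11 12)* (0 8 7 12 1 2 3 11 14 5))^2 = ((0 8 4 13 1 2 3 11)(5 14)(7 12 9))^2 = (14)(0 4 1 3)(2 11 8 13)(7 9 12)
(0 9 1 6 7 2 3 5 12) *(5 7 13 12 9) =(0 5 9 1 6 13 12)(2 3 7) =[5, 6, 3, 7, 4, 9, 13, 2, 8, 1, 10, 11, 0, 12]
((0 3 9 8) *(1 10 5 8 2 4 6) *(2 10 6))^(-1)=(0 8 5 10 9 3)(1 6)(2 4)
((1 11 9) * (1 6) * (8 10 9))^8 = (1 8 9)(6 11 10)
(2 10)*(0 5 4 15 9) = (0 5 4 15 9)(2 10) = [5, 1, 10, 3, 15, 4, 6, 7, 8, 0, 2, 11, 12, 13, 14, 9]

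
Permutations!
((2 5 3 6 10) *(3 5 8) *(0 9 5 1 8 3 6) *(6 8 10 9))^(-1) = (0 3 2 10 1 5 9 6)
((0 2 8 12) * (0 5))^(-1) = (0 5 12 8 2)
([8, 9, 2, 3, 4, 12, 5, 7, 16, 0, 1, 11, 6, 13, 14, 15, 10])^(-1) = [9, 10, 2, 3, 4, 6, 12, 7, 0, 1, 16, 11, 5, 13, 14, 15, 8]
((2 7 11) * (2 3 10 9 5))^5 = ((2 7 11 3 10 9 5))^5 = (2 9 3 7 5 10 11)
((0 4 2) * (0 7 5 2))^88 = ((0 4)(2 7 5))^88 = (2 7 5)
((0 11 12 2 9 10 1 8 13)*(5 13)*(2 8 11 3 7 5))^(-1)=((0 3 7 5 13)(1 11 12 8 2 9 10))^(-1)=(0 13 5 7 3)(1 10 9 2 8 12 11)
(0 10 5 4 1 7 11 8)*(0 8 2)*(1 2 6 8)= (0 10 5 4 2)(1 7 11 6 8)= [10, 7, 0, 3, 2, 4, 8, 11, 1, 9, 5, 6]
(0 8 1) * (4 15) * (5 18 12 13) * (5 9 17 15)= (0 8 1)(4 5 18 12 13 9 17 15)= [8, 0, 2, 3, 5, 18, 6, 7, 1, 17, 10, 11, 13, 9, 14, 4, 16, 15, 12]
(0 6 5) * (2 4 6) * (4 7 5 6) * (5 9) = (0 2 7 9 5) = [2, 1, 7, 3, 4, 0, 6, 9, 8, 5]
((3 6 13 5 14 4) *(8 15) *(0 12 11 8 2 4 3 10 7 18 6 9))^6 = ((0 12 11 8 15 2 4 10 7 18 6 13 5 14 3 9))^6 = (0 4 5 11 7 3 15 6)(2 13 12 10 14 8 18 9)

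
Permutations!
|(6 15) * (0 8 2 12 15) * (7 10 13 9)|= 12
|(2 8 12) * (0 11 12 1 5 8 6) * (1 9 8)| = 10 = |(0 11 12 2 6)(1 5)(8 9)|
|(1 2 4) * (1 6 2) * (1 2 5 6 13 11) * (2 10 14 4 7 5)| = |(1 10 14 4 13 11)(2 7 5 6)| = 12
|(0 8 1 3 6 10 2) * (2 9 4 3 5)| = |(0 8 1 5 2)(3 6 10 9 4)| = 5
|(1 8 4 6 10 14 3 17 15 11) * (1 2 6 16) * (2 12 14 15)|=36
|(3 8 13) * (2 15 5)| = 3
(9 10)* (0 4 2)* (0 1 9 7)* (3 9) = [4, 3, 1, 9, 2, 5, 6, 0, 8, 10, 7] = (0 4 2 1 3 9 10 7)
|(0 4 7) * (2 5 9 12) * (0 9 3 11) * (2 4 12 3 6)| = |(0 12 4 7 9 3 11)(2 5 6)| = 21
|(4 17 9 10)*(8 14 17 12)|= 7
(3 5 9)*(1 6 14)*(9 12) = (1 6 14)(3 5 12 9) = [0, 6, 2, 5, 4, 12, 14, 7, 8, 3, 10, 11, 9, 13, 1]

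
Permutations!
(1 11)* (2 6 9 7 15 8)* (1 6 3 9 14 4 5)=(1 11 6 14 4 5)(2 3 9 7 15 8)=[0, 11, 3, 9, 5, 1, 14, 15, 2, 7, 10, 6, 12, 13, 4, 8]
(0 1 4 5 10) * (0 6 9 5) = (0 1 4)(5 10 6 9) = [1, 4, 2, 3, 0, 10, 9, 7, 8, 5, 6]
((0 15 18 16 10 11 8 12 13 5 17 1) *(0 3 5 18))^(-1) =(0 15)(1 17 5 3)(8 11 10 16 18 13 12)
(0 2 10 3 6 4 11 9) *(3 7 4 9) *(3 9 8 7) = (0 2 10 3 6 8 7 4 11 9) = [2, 1, 10, 6, 11, 5, 8, 4, 7, 0, 3, 9]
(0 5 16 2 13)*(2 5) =[2, 1, 13, 3, 4, 16, 6, 7, 8, 9, 10, 11, 12, 0, 14, 15, 5] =(0 2 13)(5 16)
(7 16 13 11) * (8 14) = (7 16 13 11)(8 14) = [0, 1, 2, 3, 4, 5, 6, 16, 14, 9, 10, 7, 12, 11, 8, 15, 13]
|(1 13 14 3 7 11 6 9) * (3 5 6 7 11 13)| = |(1 3 11 7 13 14 5 6 9)| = 9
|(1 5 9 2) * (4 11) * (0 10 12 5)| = 14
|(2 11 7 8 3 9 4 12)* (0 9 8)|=14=|(0 9 4 12 2 11 7)(3 8)|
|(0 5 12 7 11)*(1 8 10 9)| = |(0 5 12 7 11)(1 8 10 9)| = 20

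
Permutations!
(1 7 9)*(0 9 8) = (0 9 1 7 8) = [9, 7, 2, 3, 4, 5, 6, 8, 0, 1]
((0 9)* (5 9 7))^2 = ((0 7 5 9))^2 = (0 5)(7 9)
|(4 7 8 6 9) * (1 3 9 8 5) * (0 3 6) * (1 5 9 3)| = |(0 1 6 8)(4 7 9)| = 12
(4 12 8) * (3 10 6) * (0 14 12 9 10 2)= [14, 1, 0, 2, 9, 5, 3, 7, 4, 10, 6, 11, 8, 13, 12]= (0 14 12 8 4 9 10 6 3 2)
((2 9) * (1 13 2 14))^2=((1 13 2 9 14))^2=(1 2 14 13 9)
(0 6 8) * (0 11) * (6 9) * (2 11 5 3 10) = (0 9 6 8 5 3 10 2 11) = [9, 1, 11, 10, 4, 3, 8, 7, 5, 6, 2, 0]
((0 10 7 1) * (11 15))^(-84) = ((0 10 7 1)(11 15))^(-84) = (15)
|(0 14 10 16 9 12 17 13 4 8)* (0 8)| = 9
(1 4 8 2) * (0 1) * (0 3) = (0 1 4 8 2 3) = [1, 4, 3, 0, 8, 5, 6, 7, 2]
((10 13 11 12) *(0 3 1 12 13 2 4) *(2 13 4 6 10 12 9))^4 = (0 2 11 1 10)(3 6 4 9 13)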